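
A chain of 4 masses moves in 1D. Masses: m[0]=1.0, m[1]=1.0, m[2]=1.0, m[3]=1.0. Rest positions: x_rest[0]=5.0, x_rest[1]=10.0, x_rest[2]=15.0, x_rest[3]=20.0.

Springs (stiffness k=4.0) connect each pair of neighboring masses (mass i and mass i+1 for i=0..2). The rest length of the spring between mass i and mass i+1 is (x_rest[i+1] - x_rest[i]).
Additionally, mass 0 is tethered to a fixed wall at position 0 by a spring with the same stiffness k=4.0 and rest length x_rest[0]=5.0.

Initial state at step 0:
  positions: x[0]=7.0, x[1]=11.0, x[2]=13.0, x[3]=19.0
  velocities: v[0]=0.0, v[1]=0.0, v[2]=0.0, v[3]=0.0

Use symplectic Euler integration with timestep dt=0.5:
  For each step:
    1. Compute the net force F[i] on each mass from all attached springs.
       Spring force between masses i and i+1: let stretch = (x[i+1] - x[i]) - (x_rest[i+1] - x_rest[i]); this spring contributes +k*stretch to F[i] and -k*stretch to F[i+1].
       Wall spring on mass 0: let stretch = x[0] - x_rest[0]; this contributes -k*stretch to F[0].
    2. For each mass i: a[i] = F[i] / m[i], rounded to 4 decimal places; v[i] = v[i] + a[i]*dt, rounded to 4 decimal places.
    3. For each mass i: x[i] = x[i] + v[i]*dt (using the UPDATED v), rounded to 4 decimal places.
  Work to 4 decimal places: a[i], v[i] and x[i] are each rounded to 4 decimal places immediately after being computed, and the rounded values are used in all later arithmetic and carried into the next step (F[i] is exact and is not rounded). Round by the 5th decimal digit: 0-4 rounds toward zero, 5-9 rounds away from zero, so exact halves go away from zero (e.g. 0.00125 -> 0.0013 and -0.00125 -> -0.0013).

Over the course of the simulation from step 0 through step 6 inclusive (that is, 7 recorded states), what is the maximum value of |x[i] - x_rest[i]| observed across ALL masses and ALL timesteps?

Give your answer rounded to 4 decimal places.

Answer: 3.0000

Derivation:
Step 0: x=[7.0000 11.0000 13.0000 19.0000] v=[0.0000 0.0000 0.0000 0.0000]
Step 1: x=[4.0000 9.0000 17.0000 18.0000] v=[-6.0000 -4.0000 8.0000 -2.0000]
Step 2: x=[2.0000 10.0000 14.0000 21.0000] v=[-4.0000 2.0000 -6.0000 6.0000]
Step 3: x=[6.0000 7.0000 14.0000 22.0000] v=[8.0000 -6.0000 0.0000 2.0000]
Step 4: x=[5.0000 10.0000 15.0000 20.0000] v=[-2.0000 6.0000 2.0000 -4.0000]
Step 5: x=[4.0000 13.0000 16.0000 18.0000] v=[-2.0000 6.0000 2.0000 -4.0000]
Step 6: x=[8.0000 10.0000 16.0000 19.0000] v=[8.0000 -6.0000 0.0000 2.0000]
Max displacement = 3.0000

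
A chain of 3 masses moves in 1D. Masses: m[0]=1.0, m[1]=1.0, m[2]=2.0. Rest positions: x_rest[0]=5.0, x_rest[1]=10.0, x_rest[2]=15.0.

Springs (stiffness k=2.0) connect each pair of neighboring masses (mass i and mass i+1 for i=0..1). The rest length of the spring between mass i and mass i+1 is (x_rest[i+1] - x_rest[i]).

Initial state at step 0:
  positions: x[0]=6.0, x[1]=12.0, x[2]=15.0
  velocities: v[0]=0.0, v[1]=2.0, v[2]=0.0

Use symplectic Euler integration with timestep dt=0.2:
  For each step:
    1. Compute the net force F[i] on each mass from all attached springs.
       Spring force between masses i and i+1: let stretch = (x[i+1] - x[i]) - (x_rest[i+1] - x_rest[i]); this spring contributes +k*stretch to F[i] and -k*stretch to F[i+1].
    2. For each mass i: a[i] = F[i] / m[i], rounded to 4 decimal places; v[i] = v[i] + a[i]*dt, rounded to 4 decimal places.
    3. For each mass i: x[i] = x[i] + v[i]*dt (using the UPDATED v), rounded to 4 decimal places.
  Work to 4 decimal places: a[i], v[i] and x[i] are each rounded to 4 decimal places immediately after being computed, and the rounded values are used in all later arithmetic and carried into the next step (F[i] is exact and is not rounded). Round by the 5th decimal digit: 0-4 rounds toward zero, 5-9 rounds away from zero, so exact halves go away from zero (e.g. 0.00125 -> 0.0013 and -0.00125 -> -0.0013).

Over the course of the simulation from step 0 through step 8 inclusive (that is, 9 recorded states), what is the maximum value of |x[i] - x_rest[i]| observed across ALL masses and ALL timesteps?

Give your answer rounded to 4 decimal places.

Answer: 2.1600

Derivation:
Step 0: x=[6.0000 12.0000 15.0000] v=[0.0000 2.0000 0.0000]
Step 1: x=[6.0800 12.1600 15.0800] v=[0.4000 0.8000 0.4000]
Step 2: x=[6.2464 12.0672 15.2432] v=[0.8320 -0.4640 0.8160]
Step 3: x=[6.4785 11.7628 15.4794] v=[1.1603 -1.5219 1.1808]
Step 4: x=[6.7333 11.3330 15.7669] v=[1.2740 -2.1490 1.4375]
Step 5: x=[6.9561 10.8899 16.0770] v=[1.1139 -2.2153 1.5507]
Step 6: x=[7.0936 10.5471 16.3797] v=[0.6874 -1.7140 1.5133]
Step 7: x=[7.1074 10.3946 16.6491] v=[0.0688 -0.7624 1.3468]
Step 8: x=[6.9841 10.4795 16.8683] v=[-0.6163 0.4245 1.0959]
Max displacement = 2.1600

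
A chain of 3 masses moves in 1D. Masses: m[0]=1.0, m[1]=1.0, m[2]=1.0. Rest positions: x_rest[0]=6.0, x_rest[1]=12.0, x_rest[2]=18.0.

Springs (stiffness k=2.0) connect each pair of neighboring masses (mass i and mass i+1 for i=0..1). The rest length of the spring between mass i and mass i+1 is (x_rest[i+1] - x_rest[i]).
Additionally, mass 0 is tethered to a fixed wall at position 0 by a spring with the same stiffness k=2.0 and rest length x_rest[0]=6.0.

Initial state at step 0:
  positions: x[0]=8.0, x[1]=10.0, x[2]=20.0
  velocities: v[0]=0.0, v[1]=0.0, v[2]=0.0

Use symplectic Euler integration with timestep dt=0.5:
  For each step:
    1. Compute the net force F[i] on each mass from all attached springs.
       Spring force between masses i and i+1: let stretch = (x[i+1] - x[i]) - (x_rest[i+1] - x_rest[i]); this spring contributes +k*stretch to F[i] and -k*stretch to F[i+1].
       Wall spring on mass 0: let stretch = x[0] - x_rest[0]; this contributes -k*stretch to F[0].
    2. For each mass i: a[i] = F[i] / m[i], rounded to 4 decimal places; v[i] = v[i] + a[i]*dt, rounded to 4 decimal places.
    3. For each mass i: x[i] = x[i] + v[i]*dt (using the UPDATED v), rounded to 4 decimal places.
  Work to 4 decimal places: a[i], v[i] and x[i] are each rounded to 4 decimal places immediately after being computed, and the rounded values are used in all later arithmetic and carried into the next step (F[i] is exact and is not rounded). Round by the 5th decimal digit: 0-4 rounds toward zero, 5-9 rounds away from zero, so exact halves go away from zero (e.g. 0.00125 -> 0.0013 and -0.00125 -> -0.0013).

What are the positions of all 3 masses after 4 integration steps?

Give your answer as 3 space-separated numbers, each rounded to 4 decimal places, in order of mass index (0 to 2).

Answer: 8.7500 9.0000 19.3750

Derivation:
Step 0: x=[8.0000 10.0000 20.0000] v=[0.0000 0.0000 0.0000]
Step 1: x=[5.0000 14.0000 18.0000] v=[-6.0000 8.0000 -4.0000]
Step 2: x=[4.0000 15.5000 17.0000] v=[-2.0000 3.0000 -2.0000]
Step 3: x=[6.7500 12.0000 18.2500] v=[5.5000 -7.0000 2.5000]
Step 4: x=[8.7500 9.0000 19.3750] v=[4.0000 -6.0000 2.2500]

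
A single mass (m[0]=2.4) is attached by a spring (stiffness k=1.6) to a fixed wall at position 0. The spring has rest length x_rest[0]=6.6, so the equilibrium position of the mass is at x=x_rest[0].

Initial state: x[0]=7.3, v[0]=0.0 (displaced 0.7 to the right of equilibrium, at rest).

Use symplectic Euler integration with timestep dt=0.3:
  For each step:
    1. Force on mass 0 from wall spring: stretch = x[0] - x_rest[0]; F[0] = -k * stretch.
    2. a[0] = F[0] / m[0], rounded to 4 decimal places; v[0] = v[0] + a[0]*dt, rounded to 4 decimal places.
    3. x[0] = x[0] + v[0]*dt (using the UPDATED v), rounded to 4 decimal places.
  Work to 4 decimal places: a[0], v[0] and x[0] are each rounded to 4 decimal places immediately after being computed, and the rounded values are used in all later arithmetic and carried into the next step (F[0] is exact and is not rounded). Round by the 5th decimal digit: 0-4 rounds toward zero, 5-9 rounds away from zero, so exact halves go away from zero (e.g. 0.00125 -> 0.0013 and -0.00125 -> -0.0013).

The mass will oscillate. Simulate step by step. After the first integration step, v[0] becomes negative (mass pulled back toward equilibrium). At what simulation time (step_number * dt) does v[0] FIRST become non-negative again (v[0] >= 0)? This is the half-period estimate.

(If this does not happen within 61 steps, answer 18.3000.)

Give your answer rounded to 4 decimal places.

Answer: 3.9000

Derivation:
Step 0: x=[7.3000] v=[0.0000]
Step 1: x=[7.2580] v=[-0.1400]
Step 2: x=[7.1765] v=[-0.2716]
Step 3: x=[7.0604] v=[-0.3869]
Step 4: x=[6.9167] v=[-0.4790]
Step 5: x=[6.7540] v=[-0.5423]
Step 6: x=[6.5821] v=[-0.5731]
Step 7: x=[6.4113] v=[-0.5695]
Step 8: x=[6.2518] v=[-0.5318]
Step 9: x=[6.1131] v=[-0.4622]
Step 10: x=[6.0037] v=[-0.3648]
Step 11: x=[5.9300] v=[-0.2456]
Step 12: x=[5.8965] v=[-0.1116]
Step 13: x=[5.9052] v=[0.0291]
First v>=0 after going negative at step 13, time=3.9000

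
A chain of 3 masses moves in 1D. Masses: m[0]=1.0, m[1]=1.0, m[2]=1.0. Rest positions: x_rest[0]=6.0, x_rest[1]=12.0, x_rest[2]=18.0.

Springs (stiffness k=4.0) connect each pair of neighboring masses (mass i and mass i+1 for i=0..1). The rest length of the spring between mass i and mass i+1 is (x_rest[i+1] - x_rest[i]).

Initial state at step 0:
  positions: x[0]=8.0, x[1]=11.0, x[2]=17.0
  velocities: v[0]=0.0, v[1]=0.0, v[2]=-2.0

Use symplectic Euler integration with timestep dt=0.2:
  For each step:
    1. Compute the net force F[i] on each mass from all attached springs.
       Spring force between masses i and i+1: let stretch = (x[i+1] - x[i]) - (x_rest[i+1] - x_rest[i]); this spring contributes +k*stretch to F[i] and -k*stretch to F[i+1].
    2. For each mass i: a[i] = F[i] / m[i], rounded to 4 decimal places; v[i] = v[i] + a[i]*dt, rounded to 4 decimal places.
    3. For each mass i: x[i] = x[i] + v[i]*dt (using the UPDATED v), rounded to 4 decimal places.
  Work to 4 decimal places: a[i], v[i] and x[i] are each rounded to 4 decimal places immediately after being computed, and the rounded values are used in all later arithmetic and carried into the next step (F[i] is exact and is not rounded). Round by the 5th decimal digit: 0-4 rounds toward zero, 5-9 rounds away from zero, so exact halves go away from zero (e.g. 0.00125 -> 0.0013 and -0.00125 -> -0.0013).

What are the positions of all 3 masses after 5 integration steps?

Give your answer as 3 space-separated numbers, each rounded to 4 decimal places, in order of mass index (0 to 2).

Answer: 4.5244 12.0345 17.4409

Derivation:
Step 0: x=[8.0000 11.0000 17.0000] v=[0.0000 0.0000 -2.0000]
Step 1: x=[7.5200 11.4800 16.6000] v=[-2.4000 2.4000 -2.0000]
Step 2: x=[6.7136 12.1456 16.3408] v=[-4.0320 3.3280 -1.2960]
Step 3: x=[5.8163 12.6133 16.3704] v=[-4.4864 2.3386 0.1478]
Step 4: x=[5.0465 12.5946 16.7588] v=[-3.8488 -0.0933 1.9421]
Step 5: x=[4.5244 12.0345 17.4409] v=[-2.6103 -2.8004 3.4107]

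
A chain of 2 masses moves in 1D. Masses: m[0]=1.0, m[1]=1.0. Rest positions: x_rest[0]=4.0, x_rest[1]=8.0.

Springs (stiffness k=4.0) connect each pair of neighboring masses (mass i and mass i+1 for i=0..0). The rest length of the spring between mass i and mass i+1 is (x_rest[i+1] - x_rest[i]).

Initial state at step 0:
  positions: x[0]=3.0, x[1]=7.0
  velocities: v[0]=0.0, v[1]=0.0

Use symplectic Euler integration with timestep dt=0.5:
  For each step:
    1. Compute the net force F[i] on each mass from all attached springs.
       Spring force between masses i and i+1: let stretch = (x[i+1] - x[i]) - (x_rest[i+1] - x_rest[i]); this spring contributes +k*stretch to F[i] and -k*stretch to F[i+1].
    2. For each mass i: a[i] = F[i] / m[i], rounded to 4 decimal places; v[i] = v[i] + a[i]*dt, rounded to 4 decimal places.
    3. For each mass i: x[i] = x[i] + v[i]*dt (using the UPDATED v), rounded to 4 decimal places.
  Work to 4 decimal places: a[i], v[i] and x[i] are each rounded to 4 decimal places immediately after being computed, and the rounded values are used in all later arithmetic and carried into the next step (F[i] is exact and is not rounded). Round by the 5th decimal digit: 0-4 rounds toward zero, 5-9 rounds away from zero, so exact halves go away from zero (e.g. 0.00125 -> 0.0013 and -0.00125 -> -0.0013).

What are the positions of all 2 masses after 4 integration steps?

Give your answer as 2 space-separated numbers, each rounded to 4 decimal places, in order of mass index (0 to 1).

Step 0: x=[3.0000 7.0000] v=[0.0000 0.0000]
Step 1: x=[3.0000 7.0000] v=[0.0000 0.0000]
Step 2: x=[3.0000 7.0000] v=[0.0000 0.0000]
Step 3: x=[3.0000 7.0000] v=[0.0000 0.0000]
Step 4: x=[3.0000 7.0000] v=[0.0000 0.0000]

Answer: 3.0000 7.0000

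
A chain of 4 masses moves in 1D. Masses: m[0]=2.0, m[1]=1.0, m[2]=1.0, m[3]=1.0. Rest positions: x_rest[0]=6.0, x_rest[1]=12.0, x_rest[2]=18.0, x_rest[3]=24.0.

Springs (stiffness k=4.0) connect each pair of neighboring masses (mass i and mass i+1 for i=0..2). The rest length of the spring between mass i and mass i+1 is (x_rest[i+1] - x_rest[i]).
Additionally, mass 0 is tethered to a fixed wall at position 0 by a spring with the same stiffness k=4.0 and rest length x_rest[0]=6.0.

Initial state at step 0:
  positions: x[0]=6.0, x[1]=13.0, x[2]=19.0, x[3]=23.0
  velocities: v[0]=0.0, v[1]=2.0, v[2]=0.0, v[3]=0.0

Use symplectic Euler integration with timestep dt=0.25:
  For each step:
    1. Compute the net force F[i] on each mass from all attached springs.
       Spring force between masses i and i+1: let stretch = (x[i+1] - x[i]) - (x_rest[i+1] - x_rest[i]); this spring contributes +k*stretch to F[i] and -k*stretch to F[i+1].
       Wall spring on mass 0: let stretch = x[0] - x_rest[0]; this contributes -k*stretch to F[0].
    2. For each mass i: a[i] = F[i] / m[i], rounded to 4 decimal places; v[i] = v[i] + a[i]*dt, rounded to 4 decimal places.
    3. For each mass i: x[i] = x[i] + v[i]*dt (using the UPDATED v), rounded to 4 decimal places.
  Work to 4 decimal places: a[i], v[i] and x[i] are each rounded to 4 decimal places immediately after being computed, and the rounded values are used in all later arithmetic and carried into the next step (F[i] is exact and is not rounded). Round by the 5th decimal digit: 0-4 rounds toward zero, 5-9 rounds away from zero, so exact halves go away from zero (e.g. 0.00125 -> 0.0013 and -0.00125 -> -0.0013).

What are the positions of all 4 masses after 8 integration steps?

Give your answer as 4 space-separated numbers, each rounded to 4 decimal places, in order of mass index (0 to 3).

Step 0: x=[6.0000 13.0000 19.0000 23.0000] v=[0.0000 2.0000 0.0000 0.0000]
Step 1: x=[6.1250 13.2500 18.5000 23.5000] v=[0.5000 1.0000 -2.0000 2.0000]
Step 2: x=[6.3750 13.0313 17.9375 24.2500] v=[1.0000 -0.8750 -2.2500 3.0000]
Step 3: x=[6.6602 12.3750 17.7266 24.9219] v=[1.1407 -2.6251 -0.8437 2.6875]
Step 4: x=[6.8272 11.6279 17.9766 25.2950] v=[0.6680 -2.9883 1.0000 1.4922]
Step 5: x=[6.7409 11.2678 18.4690 25.3385] v=[-0.3453 -1.4403 1.9697 0.1738]
Step 6: x=[6.3778 11.5763 18.8785 25.1646] v=[-1.4523 1.2340 1.6380 -0.6957]
Step 7: x=[5.8673 12.4107 19.0340 24.9192] v=[-2.0420 3.3377 0.6219 -0.9818]
Step 8: x=[5.4413 13.2651 19.0050 24.7025] v=[-1.7040 3.4176 -0.1162 -0.8670]

Answer: 5.4413 13.2651 19.0050 24.7025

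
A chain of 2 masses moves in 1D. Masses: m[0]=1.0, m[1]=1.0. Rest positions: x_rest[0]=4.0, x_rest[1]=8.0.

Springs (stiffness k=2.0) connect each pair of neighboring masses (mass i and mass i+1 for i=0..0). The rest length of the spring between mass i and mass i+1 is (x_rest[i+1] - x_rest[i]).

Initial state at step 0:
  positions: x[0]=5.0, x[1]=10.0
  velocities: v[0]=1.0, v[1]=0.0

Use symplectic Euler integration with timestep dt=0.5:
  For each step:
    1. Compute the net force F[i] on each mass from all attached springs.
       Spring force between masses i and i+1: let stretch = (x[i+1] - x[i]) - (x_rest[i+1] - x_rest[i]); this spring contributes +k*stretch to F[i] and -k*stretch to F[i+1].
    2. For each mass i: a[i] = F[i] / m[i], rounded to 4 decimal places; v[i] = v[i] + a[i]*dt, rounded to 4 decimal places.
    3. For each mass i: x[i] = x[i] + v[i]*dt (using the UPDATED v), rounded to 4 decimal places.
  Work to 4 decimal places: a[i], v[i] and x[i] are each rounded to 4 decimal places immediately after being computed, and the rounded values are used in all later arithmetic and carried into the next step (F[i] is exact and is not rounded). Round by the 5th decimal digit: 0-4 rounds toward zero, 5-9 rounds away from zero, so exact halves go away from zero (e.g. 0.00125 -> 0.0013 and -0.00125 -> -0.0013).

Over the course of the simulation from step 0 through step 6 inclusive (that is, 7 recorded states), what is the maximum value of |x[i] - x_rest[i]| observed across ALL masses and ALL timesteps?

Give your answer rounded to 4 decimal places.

Step 0: x=[5.0000 10.0000] v=[1.0000 0.0000]
Step 1: x=[6.0000 9.5000] v=[2.0000 -1.0000]
Step 2: x=[6.7500 9.2500] v=[1.5000 -0.5000]
Step 3: x=[6.7500 9.7500] v=[0.0000 1.0000]
Step 4: x=[6.2500 10.7500] v=[-1.0000 2.0000]
Step 5: x=[6.0000 11.5000] v=[-0.5000 1.5000]
Step 6: x=[6.5000 11.5000] v=[1.0000 0.0000]
Max displacement = 3.5000

Answer: 3.5000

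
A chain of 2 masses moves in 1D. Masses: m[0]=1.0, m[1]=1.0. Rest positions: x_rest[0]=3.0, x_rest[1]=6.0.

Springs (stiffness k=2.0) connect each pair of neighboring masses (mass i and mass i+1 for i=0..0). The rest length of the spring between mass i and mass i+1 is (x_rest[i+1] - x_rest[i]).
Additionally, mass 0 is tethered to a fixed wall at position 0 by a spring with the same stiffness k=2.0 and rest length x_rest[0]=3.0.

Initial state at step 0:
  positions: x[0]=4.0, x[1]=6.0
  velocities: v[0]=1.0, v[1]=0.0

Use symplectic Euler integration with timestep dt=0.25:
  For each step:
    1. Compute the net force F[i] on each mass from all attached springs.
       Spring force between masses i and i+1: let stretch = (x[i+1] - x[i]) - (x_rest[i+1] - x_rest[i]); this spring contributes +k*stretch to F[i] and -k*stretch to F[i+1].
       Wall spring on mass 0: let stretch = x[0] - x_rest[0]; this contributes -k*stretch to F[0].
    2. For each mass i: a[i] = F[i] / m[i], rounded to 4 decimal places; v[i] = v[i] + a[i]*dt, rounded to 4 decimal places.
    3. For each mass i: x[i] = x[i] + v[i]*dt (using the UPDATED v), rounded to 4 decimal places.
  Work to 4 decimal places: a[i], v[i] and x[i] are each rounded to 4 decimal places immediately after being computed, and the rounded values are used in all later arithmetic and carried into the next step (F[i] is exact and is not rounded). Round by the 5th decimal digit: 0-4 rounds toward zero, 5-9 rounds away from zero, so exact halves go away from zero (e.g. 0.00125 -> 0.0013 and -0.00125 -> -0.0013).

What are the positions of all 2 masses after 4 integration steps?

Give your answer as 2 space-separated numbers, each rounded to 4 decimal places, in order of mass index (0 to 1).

Answer: 2.9883 6.8973

Derivation:
Step 0: x=[4.0000 6.0000] v=[1.0000 0.0000]
Step 1: x=[4.0000 6.1250] v=[0.0000 0.5000]
Step 2: x=[3.7656 6.3594] v=[-0.9375 0.9375]
Step 3: x=[3.3848 6.6446] v=[-1.5234 1.1406]
Step 4: x=[2.9883 6.8973] v=[-1.5859 1.0107]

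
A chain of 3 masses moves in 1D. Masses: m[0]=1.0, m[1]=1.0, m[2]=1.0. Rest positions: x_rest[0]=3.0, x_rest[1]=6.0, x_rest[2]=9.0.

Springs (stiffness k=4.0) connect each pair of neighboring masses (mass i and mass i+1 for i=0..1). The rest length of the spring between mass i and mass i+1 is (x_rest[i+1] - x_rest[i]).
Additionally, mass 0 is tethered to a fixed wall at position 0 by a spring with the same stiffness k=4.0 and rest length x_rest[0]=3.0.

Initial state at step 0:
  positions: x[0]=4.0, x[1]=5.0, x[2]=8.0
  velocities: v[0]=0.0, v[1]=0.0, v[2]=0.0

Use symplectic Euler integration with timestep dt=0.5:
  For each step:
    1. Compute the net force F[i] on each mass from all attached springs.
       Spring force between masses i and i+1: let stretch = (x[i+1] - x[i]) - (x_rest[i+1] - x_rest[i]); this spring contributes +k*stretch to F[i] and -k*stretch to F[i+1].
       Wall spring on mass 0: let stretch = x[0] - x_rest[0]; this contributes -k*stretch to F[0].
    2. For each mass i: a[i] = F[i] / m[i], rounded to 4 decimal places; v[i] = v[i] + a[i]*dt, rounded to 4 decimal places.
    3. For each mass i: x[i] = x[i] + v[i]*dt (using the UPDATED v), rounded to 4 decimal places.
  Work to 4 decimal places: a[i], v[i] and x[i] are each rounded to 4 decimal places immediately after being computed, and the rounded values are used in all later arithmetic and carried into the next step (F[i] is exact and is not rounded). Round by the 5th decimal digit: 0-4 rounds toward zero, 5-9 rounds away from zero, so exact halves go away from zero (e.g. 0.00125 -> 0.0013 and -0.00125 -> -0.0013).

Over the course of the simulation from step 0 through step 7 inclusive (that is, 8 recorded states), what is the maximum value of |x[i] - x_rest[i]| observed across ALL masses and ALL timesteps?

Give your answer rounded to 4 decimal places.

Answer: 2.0000

Derivation:
Step 0: x=[4.0000 5.0000 8.0000] v=[0.0000 0.0000 0.0000]
Step 1: x=[1.0000 7.0000 8.0000] v=[-6.0000 4.0000 0.0000]
Step 2: x=[3.0000 4.0000 10.0000] v=[4.0000 -6.0000 4.0000]
Step 3: x=[3.0000 6.0000 9.0000] v=[0.0000 4.0000 -2.0000]
Step 4: x=[3.0000 8.0000 8.0000] v=[0.0000 4.0000 -2.0000]
Step 5: x=[5.0000 5.0000 10.0000] v=[4.0000 -6.0000 4.0000]
Step 6: x=[2.0000 7.0000 10.0000] v=[-6.0000 4.0000 0.0000]
Step 7: x=[2.0000 7.0000 10.0000] v=[0.0000 0.0000 0.0000]
Max displacement = 2.0000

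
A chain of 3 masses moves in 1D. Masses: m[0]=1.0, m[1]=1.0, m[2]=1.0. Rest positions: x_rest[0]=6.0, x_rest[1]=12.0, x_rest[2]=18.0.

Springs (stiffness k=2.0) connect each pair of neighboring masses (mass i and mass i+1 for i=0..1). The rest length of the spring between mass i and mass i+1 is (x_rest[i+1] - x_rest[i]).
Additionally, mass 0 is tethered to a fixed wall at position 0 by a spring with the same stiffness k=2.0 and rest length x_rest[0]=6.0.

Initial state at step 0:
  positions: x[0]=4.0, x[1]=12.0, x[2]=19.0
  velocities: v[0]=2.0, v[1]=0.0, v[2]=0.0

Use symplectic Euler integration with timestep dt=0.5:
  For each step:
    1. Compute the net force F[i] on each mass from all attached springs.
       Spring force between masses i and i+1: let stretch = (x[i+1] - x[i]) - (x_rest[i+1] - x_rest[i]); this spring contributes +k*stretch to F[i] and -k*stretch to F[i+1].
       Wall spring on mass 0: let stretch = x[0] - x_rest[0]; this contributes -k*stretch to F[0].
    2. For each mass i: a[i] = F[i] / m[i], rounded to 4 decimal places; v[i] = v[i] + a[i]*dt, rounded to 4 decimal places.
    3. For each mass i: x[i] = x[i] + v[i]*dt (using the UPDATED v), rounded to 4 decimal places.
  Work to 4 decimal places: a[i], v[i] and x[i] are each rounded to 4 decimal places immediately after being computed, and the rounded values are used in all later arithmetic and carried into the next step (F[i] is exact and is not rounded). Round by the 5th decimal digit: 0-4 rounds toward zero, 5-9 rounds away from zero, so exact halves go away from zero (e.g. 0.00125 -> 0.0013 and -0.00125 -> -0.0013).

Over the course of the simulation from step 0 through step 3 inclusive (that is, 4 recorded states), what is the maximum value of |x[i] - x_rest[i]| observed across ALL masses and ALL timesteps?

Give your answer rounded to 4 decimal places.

Answer: 2.7500

Derivation:
Step 0: x=[4.0000 12.0000 19.0000] v=[2.0000 0.0000 0.0000]
Step 1: x=[7.0000 11.5000 18.5000] v=[6.0000 -1.0000 -1.0000]
Step 2: x=[8.7500 12.2500 17.5000] v=[3.5000 1.5000 -2.0000]
Step 3: x=[7.8750 13.8750 16.8750] v=[-1.7500 3.2500 -1.2500]
Max displacement = 2.7500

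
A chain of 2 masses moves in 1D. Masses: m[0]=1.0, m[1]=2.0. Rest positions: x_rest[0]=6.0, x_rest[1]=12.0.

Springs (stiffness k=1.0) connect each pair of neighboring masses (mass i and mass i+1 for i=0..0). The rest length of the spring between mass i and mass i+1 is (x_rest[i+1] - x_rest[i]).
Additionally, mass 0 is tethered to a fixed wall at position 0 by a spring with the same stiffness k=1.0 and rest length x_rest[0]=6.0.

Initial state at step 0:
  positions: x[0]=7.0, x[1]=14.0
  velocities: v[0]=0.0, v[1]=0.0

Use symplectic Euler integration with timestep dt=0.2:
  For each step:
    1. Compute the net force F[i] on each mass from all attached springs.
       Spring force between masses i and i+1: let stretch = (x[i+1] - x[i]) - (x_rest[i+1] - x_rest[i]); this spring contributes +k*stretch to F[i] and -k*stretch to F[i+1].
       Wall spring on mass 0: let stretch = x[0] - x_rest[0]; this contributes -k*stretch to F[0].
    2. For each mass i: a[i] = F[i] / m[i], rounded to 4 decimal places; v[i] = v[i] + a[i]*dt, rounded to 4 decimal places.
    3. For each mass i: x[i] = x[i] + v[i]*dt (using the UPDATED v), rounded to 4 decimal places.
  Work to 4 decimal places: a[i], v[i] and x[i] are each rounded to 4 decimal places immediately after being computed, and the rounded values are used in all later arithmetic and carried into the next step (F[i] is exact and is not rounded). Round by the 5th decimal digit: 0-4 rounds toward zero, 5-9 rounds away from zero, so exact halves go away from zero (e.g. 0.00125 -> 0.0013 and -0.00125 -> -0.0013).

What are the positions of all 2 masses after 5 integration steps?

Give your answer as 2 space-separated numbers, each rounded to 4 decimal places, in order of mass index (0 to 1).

Step 0: x=[7.0000 14.0000] v=[0.0000 0.0000]
Step 1: x=[7.0000 13.9800] v=[0.0000 -0.1000]
Step 2: x=[6.9992 13.9404] v=[-0.0040 -0.1980]
Step 3: x=[6.9961 13.8820] v=[-0.0156 -0.2921]
Step 4: x=[6.9886 13.8059] v=[-0.0376 -0.3807]
Step 5: x=[6.9742 13.7134] v=[-0.0719 -0.4624]

Answer: 6.9742 13.7134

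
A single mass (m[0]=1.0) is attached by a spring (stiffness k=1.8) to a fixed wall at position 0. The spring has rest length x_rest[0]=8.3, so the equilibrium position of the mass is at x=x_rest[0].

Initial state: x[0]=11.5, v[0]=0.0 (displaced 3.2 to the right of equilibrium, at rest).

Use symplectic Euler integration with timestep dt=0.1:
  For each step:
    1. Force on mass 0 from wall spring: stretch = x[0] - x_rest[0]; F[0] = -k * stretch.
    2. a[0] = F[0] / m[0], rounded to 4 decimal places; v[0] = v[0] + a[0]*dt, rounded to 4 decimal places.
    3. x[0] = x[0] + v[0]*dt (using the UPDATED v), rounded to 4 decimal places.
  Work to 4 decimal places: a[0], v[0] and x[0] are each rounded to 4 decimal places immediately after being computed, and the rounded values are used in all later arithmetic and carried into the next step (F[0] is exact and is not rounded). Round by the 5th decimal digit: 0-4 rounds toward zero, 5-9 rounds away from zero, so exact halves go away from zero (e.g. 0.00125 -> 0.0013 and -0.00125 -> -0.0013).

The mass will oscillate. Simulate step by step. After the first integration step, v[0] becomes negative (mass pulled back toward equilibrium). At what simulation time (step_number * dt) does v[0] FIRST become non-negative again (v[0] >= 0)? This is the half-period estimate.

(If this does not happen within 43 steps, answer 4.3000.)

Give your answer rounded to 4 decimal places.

Step 0: x=[11.5000] v=[0.0000]
Step 1: x=[11.4424] v=[-0.5760]
Step 2: x=[11.3282] v=[-1.1416]
Step 3: x=[11.1595] v=[-1.6867]
Step 4: x=[10.9394] v=[-2.2014]
Step 5: x=[10.6718] v=[-2.6765]
Step 6: x=[10.3615] v=[-3.1034]
Step 7: x=[10.0141] v=[-3.4745]
Step 8: x=[9.6358] v=[-3.7830]
Step 9: x=[9.2335] v=[-4.0234]
Step 10: x=[8.8144] v=[-4.1914]
Step 11: x=[8.3860] v=[-4.2840]
Step 12: x=[7.9561] v=[-4.2995]
Step 13: x=[7.5323] v=[-4.2376]
Step 14: x=[7.1224] v=[-4.0994]
Step 15: x=[6.7337] v=[-3.8874]
Step 16: x=[6.3732] v=[-3.6055]
Step 17: x=[6.0473] v=[-3.2587]
Step 18: x=[5.7620] v=[-2.8532]
Step 19: x=[5.5224] v=[-2.3964]
Step 20: x=[5.3328] v=[-1.8964]
Step 21: x=[5.1966] v=[-1.3623]
Step 22: x=[5.1162] v=[-0.8037]
Step 23: x=[5.0931] v=[-0.2306]
Step 24: x=[5.1278] v=[0.3466]
First v>=0 after going negative at step 24, time=2.4000

Answer: 2.4000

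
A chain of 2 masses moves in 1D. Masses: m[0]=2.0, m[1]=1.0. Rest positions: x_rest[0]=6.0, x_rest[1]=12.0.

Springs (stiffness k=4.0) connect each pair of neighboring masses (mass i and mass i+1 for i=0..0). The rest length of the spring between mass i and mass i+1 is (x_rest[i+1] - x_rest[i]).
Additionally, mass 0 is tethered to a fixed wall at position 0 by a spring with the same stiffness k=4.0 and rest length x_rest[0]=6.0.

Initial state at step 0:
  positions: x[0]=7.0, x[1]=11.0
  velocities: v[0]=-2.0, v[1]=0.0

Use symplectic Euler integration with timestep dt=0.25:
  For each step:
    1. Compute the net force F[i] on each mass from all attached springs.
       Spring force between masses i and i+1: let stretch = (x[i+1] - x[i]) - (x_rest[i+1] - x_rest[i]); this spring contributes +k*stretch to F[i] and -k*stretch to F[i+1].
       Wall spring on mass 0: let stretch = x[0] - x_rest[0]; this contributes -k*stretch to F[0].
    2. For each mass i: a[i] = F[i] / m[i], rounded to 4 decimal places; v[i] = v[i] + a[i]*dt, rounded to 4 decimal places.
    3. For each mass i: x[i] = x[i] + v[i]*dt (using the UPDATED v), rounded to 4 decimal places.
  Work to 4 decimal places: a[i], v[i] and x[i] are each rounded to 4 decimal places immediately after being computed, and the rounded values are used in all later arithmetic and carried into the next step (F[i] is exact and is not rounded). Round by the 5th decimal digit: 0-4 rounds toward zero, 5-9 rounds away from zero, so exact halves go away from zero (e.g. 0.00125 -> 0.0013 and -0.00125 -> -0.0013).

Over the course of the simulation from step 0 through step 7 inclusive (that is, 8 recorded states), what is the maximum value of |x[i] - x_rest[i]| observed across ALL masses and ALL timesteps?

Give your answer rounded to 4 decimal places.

Answer: 2.2648

Derivation:
Step 0: x=[7.0000 11.0000] v=[-2.0000 0.0000]
Step 1: x=[6.1250 11.5000] v=[-3.5000 2.0000]
Step 2: x=[5.1563 12.1563] v=[-3.8750 2.6250]
Step 3: x=[4.4180 12.5626] v=[-2.9532 1.6250]
Step 4: x=[4.1455 12.4327] v=[-1.0899 -0.5196]
Step 5: x=[4.3908 11.7310] v=[0.9810 -2.8068]
Step 6: x=[5.0047 10.6943] v=[2.4557 -4.1470]
Step 7: x=[5.7043 9.7352] v=[2.7982 -3.8366]
Max displacement = 2.2648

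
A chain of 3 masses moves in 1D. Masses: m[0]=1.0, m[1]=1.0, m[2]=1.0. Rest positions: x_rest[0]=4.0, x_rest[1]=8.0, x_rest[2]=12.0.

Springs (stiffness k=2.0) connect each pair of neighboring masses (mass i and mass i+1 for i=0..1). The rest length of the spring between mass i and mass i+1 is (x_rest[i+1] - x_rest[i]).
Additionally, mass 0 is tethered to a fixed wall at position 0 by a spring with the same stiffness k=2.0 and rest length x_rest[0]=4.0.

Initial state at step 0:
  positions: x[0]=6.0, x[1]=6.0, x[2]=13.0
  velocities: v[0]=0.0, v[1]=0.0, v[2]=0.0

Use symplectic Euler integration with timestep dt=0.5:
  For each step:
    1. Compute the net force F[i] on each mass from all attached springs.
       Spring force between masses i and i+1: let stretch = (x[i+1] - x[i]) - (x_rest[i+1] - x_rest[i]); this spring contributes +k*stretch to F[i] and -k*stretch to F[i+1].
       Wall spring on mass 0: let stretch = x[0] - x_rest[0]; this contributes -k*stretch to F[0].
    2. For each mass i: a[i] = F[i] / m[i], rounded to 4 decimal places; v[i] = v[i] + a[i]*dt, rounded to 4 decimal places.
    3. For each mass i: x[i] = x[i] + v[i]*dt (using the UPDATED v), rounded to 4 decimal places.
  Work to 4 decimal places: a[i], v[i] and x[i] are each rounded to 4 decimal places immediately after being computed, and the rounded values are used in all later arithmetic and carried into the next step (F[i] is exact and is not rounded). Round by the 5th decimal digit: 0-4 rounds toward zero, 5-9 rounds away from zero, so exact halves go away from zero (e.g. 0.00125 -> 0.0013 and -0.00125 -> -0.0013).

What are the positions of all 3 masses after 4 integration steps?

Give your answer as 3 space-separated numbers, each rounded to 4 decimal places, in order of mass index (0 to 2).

Answer: 6.1875 5.1250 13.3750

Derivation:
Step 0: x=[6.0000 6.0000 13.0000] v=[0.0000 0.0000 0.0000]
Step 1: x=[3.0000 9.5000 11.5000] v=[-6.0000 7.0000 -3.0000]
Step 2: x=[1.7500 10.7500 11.0000] v=[-2.5000 2.5000 -1.0000]
Step 3: x=[4.1250 7.6250 12.3750] v=[4.7500 -6.2500 2.7500]
Step 4: x=[6.1875 5.1250 13.3750] v=[4.1250 -5.0000 2.0000]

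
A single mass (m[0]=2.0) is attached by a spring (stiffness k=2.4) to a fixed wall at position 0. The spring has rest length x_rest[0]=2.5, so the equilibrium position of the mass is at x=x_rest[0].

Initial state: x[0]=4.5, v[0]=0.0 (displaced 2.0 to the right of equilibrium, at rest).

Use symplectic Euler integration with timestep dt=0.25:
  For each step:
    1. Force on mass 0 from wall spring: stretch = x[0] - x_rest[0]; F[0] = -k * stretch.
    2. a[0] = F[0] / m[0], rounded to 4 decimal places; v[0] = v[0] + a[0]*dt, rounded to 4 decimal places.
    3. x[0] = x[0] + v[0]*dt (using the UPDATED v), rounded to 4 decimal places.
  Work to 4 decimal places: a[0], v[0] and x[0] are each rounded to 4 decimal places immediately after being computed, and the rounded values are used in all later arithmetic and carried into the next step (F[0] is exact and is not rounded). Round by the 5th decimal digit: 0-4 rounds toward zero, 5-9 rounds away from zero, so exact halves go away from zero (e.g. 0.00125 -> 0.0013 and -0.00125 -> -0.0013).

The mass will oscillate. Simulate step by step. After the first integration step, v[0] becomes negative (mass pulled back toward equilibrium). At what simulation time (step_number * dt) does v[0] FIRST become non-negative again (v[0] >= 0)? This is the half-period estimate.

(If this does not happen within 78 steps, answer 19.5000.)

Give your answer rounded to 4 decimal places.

Step 0: x=[4.5000] v=[0.0000]
Step 1: x=[4.3500] v=[-0.6000]
Step 2: x=[4.0613] v=[-1.1550]
Step 3: x=[3.6555] v=[-1.6234]
Step 4: x=[3.1630] v=[-1.9701]
Step 5: x=[2.6208] v=[-2.1690]
Step 6: x=[2.0695] v=[-2.2053]
Step 7: x=[1.5505] v=[-2.0762]
Step 8: x=[1.1027] v=[-1.7914]
Step 9: x=[0.7597] v=[-1.3722]
Step 10: x=[0.5472] v=[-0.8501]
Step 11: x=[0.4811] v=[-0.2643]
Step 12: x=[0.5665] v=[0.3414]
First v>=0 after going negative at step 12, time=3.0000

Answer: 3.0000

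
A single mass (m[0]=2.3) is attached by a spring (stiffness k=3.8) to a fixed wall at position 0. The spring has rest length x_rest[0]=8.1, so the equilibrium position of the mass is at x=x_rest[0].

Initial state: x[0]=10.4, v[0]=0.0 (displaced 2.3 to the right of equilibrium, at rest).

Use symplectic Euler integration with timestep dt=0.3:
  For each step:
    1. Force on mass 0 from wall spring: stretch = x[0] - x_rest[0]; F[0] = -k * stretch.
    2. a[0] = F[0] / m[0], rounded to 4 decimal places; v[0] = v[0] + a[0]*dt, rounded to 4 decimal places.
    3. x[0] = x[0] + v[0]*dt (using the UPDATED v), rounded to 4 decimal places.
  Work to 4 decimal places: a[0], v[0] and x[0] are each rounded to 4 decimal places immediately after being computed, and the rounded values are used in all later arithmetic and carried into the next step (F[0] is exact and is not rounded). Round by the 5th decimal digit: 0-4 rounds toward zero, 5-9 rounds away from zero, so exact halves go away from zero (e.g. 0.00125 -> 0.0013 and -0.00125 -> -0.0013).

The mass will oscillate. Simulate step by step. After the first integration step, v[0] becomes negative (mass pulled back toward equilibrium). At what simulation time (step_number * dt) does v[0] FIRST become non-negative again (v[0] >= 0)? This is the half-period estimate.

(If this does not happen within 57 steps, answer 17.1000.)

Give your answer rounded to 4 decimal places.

Step 0: x=[10.4000] v=[0.0000]
Step 1: x=[10.0580] v=[-1.1400]
Step 2: x=[9.4249] v=[-2.1105]
Step 3: x=[8.5947] v=[-2.7672]
Step 4: x=[7.6910] v=[-3.0124]
Step 5: x=[6.8481] v=[-2.8097]
Step 6: x=[6.1913] v=[-2.1892]
Step 7: x=[5.8183] v=[-1.2432]
Step 8: x=[5.7846] v=[-0.1123]
Step 9: x=[6.0952] v=[1.0353]
First v>=0 after going negative at step 9, time=2.7000

Answer: 2.7000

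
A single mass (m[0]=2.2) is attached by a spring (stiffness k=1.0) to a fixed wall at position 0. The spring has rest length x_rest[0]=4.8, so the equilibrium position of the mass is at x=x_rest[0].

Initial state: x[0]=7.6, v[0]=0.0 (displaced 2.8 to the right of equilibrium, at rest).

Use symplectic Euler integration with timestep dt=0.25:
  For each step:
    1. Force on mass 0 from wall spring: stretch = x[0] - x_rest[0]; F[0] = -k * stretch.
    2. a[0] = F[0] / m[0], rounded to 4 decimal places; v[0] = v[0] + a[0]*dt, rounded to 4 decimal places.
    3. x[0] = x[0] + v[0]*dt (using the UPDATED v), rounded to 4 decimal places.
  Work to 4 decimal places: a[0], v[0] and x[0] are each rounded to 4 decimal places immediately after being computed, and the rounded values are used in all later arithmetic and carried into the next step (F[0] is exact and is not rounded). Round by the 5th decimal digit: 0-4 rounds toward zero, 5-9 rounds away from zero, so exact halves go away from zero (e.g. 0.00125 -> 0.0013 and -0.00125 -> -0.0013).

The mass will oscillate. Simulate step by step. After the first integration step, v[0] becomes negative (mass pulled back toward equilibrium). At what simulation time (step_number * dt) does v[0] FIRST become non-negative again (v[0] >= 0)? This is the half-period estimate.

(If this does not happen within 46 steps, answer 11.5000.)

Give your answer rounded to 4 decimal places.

Answer: 4.7500

Derivation:
Step 0: x=[7.6000] v=[0.0000]
Step 1: x=[7.5205] v=[-0.3182]
Step 2: x=[7.3637] v=[-0.6274]
Step 3: x=[7.1340] v=[-0.9187]
Step 4: x=[6.8380] v=[-1.1839]
Step 5: x=[6.4841] v=[-1.4155]
Step 6: x=[6.0824] v=[-1.6069]
Step 7: x=[5.6443] v=[-1.7526]
Step 8: x=[5.1822] v=[-1.8486]
Step 9: x=[4.7092] v=[-1.8920]
Step 10: x=[4.2388] v=[-1.8817]
Step 11: x=[3.7843] v=[-1.8179]
Step 12: x=[3.3587] v=[-1.7025]
Step 13: x=[2.9740] v=[-1.5387]
Step 14: x=[2.6412] v=[-1.3312]
Step 15: x=[2.3697] v=[-1.0859]
Step 16: x=[2.1673] v=[-0.8097]
Step 17: x=[2.0397] v=[-0.5105]
Step 18: x=[1.9905] v=[-0.1968]
Step 19: x=[2.0211] v=[0.1225]
First v>=0 after going negative at step 19, time=4.7500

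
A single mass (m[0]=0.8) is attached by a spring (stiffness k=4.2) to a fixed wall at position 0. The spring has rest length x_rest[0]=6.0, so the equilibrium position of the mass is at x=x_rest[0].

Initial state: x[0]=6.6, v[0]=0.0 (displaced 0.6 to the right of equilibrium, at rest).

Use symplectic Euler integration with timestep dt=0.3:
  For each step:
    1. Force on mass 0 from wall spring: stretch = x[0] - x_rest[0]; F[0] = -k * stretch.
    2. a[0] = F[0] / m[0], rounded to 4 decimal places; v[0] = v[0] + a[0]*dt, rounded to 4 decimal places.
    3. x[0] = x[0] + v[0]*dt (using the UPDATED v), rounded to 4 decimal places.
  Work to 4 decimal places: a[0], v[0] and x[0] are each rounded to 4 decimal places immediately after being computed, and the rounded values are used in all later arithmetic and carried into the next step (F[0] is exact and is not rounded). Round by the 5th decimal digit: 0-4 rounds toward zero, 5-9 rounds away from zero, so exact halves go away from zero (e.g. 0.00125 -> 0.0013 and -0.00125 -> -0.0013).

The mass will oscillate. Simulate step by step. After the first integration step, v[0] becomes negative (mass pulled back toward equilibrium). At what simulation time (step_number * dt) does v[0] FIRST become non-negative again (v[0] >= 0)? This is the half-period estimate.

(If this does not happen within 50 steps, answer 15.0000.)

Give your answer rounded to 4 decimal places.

Step 0: x=[6.6000] v=[0.0000]
Step 1: x=[6.3165] v=[-0.9450]
Step 2: x=[5.8835] v=[-1.4435]
Step 3: x=[5.5055] v=[-1.2600]
Step 4: x=[5.3611] v=[-0.4812]
Step 5: x=[5.5186] v=[0.5251]
First v>=0 after going negative at step 5, time=1.5000

Answer: 1.5000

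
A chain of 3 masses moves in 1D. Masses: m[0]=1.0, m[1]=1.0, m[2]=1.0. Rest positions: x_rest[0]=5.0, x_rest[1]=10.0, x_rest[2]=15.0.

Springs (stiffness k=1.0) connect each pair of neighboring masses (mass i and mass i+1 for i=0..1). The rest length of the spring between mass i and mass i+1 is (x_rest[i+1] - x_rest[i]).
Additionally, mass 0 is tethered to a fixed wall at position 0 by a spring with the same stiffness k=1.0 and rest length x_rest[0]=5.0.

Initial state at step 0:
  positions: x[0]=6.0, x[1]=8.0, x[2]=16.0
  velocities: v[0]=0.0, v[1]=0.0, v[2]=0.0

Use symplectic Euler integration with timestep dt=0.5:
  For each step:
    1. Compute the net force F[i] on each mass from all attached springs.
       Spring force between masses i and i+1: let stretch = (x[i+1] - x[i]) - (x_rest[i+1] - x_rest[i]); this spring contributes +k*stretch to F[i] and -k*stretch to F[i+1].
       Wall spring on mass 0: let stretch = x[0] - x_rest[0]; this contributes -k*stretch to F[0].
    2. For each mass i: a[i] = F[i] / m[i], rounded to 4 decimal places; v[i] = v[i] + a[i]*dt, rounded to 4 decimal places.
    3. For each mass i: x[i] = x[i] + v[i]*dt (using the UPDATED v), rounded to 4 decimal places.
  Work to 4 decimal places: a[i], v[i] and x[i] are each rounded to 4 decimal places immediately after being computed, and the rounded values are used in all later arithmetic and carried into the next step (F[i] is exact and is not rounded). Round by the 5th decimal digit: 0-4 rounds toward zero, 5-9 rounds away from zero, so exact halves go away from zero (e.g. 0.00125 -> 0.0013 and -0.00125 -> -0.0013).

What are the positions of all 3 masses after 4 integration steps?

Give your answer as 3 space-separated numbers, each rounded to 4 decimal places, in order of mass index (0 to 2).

Step 0: x=[6.0000 8.0000 16.0000] v=[0.0000 0.0000 0.0000]
Step 1: x=[5.0000 9.5000 15.2500] v=[-2.0000 3.0000 -1.5000]
Step 2: x=[3.8750 11.3125 14.3125] v=[-2.2500 3.6250 -1.8750]
Step 3: x=[3.6406 12.0157 13.8750] v=[-0.4688 1.4063 -0.8750]
Step 4: x=[4.5899 11.0899 14.2227] v=[1.8985 -1.8516 0.6954]

Answer: 4.5899 11.0899 14.2227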